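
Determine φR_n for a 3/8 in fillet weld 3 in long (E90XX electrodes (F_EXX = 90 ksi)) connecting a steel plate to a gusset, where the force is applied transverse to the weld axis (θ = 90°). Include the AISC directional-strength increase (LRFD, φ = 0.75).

t_e = 0.707 × 0.375 = 0.2651 in; A_we = 0.2651 × 3 = 0.7954 in².
Directional factor: 1.0 + 0.5 sin^1.5(90°) = 1.5.
F_nw = 0.6 × 90 × 1.5 = 81 ksi.
φR_n = 0.75 × 81 × 0.7954 = 48.32 kips.

φR_n ≈ 48.3 kips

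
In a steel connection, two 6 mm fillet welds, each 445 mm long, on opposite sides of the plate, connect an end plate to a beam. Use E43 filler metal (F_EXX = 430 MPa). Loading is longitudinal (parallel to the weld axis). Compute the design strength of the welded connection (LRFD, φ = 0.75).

φR_n ≈ 731 kN

Effective throat t_e = 0.707 × 6 = 4.242 mm.
Total length L = 890 mm; A_we = 4.242 × 890 = 3775 mm².
F_nw = 0.6 F_EXX = 0.6 × 430 = 258 MPa.
φR_n = 0.75 × 258 × 3775 × 10⁻³ = 730.5 kN.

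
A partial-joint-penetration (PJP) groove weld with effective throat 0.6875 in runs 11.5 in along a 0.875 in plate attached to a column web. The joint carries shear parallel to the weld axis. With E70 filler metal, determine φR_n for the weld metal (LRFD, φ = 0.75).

φR_n ≈ 249 kip

E70XX → F_EXX = 70 ksi.
Effective throat (given) t_e = 0.6875 in.
A_we = 0.6875 × 11.5 = 7.906 in².
F_nw = 0.6 F_EXX = 42 ksi.
φR_n = 0.75 × 42 × 7.906 = 249 kip.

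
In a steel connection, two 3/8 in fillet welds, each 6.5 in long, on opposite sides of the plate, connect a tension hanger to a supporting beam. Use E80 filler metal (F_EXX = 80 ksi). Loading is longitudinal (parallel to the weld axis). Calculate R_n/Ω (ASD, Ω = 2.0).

R_n/Ω ≈ 82.7 kip

Effective throat t_e = 0.707 × 0.375 = 0.2651 in.
Total length L = 13 in; A_we = 0.2651 × 13 = 3.447 in².
F_nw = 0.6 F_EXX = 0.6 × 80 = 48 ksi.
R_n = 48 × 3.447 = 165.4 kip; R_n/Ω = 165.4/2.0 = 82.72 kip.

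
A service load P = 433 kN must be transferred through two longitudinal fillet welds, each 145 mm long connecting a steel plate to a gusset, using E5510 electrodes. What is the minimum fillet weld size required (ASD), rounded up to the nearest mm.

w = 13 mm

E55XX → F_EXX = 550 MPa.
Total weld length L = 290 mm.
Required throat t_e = P × Ω / (0.6 F_EXX × L) = 433 × 2.0 / (0.6 × 550 × 290 × 10⁻³) = 9.049 mm.
Required leg w = t_e / 0.707 = 12.8 mm → use 13 mm.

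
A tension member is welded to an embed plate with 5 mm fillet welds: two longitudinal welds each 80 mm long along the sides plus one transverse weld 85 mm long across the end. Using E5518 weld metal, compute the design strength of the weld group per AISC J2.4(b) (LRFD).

φR_n ≈ 231 kN

E55XX → F_EXX = 550 MPa.
t_e = 0.707 × 5 = 3.535 mm.
R_nwl = 0.6 × 550 × 3.535 × 160 × 10⁻³ = 186.6 kN (longitudinal, 2 welds).
R_nwt = 0.6 × 550 × 3.535 × 85 × 10⁻³ = 99.16 kN (transverse, base value).
(i) R_nwl + R_nwt = 285.8 kN; (ii) 0.85 R_nwl + 1.5 R_nwt = 307.4 kN.
R_n = max = 307.4 kN [governs: (ii)]; φR_n = 230.5 kN.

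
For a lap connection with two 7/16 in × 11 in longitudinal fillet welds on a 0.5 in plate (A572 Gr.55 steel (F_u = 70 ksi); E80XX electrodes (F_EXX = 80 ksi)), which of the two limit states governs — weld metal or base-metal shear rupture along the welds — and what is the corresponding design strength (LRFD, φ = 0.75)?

φR_n ≈ 245 kip (weld metal governs)

t_e = 0.707 × 0.4375 = 0.3093 in; L = 22 in.
Weld metal: φR_n = 0.75 × 0.6 × 80 × 0.3093 × 22 = 245 kip.
Base metal (shear rupture): φR_n = 0.75 × 0.6 × 70 × 0.5 × 22 = 346.5 kip.
Governing: weld metal.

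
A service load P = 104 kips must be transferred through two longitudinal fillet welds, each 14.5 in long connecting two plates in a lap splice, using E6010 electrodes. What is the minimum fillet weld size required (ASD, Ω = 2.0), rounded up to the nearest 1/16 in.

E60XX → F_EXX = 60 ksi.
Total weld length L = 29 in.
Required throat t_e = P × Ω / (0.6 F_EXX × L) = 104 × 2.0 / (0.6 × 60 × 29) = 0.1992 in.
Required leg w = t_e / 0.707 = 0.2818 in → use 5/16 in.

w = 5/16 in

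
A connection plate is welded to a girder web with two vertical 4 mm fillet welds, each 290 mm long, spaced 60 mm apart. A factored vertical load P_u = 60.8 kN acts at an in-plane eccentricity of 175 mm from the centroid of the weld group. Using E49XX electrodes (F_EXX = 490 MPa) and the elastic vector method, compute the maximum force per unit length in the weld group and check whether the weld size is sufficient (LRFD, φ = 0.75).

Total weld length L_w = 580 mm. Treat welds as unit-width lines.
Polar moment about centroid: J = 2[d³/12 + d(b/2)²] = 2[290³/12 + 290×30²] = 4587000 mm³.
Direct shear f_v = P/L_w = 60.8×10³ / 580 = 104.8 N/mm (vertical).
Torsion M = P·e = 60.8×10³ × 175 = 10640000 N·mm.
Critical point at (x, y) = (30, 145) from centroid. f_tx = M·y/J = 336.4 N/mm; f_ty = M·x/J = 69.59 N/mm.
Resultant f_max = √[f_tx² + (f_v + f_ty)²] = √[336.4² + (104.8 + 69.59)²] = 378.9 N/mm.
Capacity per unit length: φr_n = 0.75 × 0.6 × 490 × (0.707 × 4) = 623.6 N/mm.
378.9 ≤ 623.6 → adequate.

f_max ≈ 379 N/mm; adequate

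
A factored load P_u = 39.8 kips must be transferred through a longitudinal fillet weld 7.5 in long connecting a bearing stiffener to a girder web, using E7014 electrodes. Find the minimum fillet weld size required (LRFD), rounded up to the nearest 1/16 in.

E70XX → F_EXX = 70 ksi.
Total weld length L = 7.5 in.
Required throat t_e = P_u / (φ × 0.6 F_EXX × L) = 39.8 / (0.75 × 0.6 × 70 × 7.5) = 0.1685 in.
Required leg w = t_e / 0.707 = 0.2383 in → use 1/4 in.

w = 1/4 in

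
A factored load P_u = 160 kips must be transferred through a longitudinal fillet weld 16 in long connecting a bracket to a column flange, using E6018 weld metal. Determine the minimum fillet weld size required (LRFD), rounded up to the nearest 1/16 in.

E60XX → F_EXX = 60 ksi.
Total weld length L = 16 in.
Required throat t_e = P_u / (φ × 0.6 F_EXX × L) = 160 / (0.75 × 0.6 × 60 × 16) = 0.3704 in.
Required leg w = t_e / 0.707 = 0.5239 in → use 9/16 in.

w = 9/16 in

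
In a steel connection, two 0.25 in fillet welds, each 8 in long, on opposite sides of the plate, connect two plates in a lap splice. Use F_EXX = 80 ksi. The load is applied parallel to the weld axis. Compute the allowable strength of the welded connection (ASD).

Effective throat t_e = 0.707 × 0.25 = 0.1767 in.
Total length L = 16 in; A_we = 0.1767 × 16 = 2.828 in².
F_nw = 0.6 F_EXX = 0.6 × 80 = 48 ksi.
R_n = 48 × 2.828 = 135.7 kip; R_n/Ω = 135.7/2.0 = 67.87 kip.

R_n/Ω ≈ 67.9 kip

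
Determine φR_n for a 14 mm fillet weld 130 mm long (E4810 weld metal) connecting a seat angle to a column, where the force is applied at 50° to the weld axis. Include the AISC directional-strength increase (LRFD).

φR_n ≈ 371 kN

E48XX → F_EXX = 480 MPa.
t_e = 0.707 × 14 = 9.898 mm; A_we = 9.898 × 130 = 1287 mm².
Directional factor: 1.0 + 0.5 sin^1.5(50°) = 1.335.
F_nw = 0.6 × 480 × 1.335 = 384.5 MPa.
φR_n = 0.75 × 384.5 × 1287 × 10⁻³ = 371.1 kN.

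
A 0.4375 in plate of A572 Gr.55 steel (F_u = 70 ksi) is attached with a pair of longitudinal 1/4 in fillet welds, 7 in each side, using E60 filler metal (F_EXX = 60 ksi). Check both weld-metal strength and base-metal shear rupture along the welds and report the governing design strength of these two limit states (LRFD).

φR_n ≈ 66.8 kip (weld metal governs)

t_e = 0.707 × 0.25 = 0.1767 in; L = 14 in.
Weld metal: φR_n = 0.75 × 0.6 × 60 × 0.1767 × 14 = 66.81 kip.
Base metal (shear rupture): φR_n = 0.75 × 0.6 × 70 × 0.4375 × 14 = 192.9 kip.
Governing: weld metal.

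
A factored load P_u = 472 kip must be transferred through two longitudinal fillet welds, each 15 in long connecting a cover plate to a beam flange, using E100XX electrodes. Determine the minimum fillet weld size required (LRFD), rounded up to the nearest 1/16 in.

E100XX → F_EXX = 100 ksi.
Total weld length L = 30 in.
Required throat t_e = P_u / (φ × 0.6 F_EXX × L) = 472 / (0.75 × 0.6 × 100 × 30) = 0.3496 in.
Required leg w = t_e / 0.707 = 0.4945 in → use 1/2 in.

w = 1/2 in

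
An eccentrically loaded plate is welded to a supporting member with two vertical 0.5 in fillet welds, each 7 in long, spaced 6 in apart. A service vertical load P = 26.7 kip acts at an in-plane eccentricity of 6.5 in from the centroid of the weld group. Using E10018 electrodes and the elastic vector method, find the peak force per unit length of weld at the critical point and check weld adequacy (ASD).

E100XX → F_EXX = 100 ksi.
Total weld length L_w = 14 in. Treat welds as unit-width lines.
Polar moment about centroid: J = 2[d³/12 + d(b/2)²] = 2[7³/12 + 7×3²] = 183.2 in³.
Direct shear f_v = P/L_w = 26.7 / 14 = 1.907 kip/in (vertical).
Torsion M = P·e = 26.7 × 6.5 = 173.55 kip·in.
Critical point at (x, y) = (3, 3.5) from centroid. f_tx = M·y/J = 3.316 kip/in; f_ty = M·x/J = 2.842 kip/in.
Resultant f_max = √[f_tx² + (f_v + f_ty)²] = √[3.316² + (1.907 + 2.842)²] = 5.793 kip/in.
Capacity per unit length: r_n/Ω = (1/2.0) × 0.6 × 100 × (0.707 × 0.5) = 10.6 kip/in.
5.793 ≤ 10.6 → adequate.

f_max ≈ 5.79 kip/in; adequate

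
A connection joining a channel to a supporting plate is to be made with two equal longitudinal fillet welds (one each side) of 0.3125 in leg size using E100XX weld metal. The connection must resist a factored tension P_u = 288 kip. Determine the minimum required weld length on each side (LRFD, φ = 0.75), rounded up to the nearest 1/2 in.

L = 14.5 in on each side

E100XX → F_EXX = 100 ksi.
Throat t_e = 0.707 × 0.3125 = 0.2209 in.
φr_n = 0.75 × 0.6 × 100 × 0.2209 = 9.942 kip/in.
L_req = P_u / φr_n = 288 / 9.942 = 28.97 in total.
Per side: 28.97 / 2 = 14.48 in.
Round up → use L = 14.5 in on each side.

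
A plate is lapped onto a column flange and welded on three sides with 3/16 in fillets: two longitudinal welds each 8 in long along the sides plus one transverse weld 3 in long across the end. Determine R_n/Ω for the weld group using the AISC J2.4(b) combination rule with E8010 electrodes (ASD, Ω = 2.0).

E80XX → F_EXX = 80 ksi.
t_e = 0.707 × 0.1875 = 0.1326 in.
R_nwl = 0.6 × 80 × 0.1326 × 16 = 101.8 kip (longitudinal, 2 welds).
R_nwt = 0.6 × 80 × 0.1326 × 3 = 19.09 kip (transverse, base value).
(i) R_nwl + R_nwt = 120.9 kip; (ii) 0.85 R_nwl + 1.5 R_nwt = 115.2 kip.
R_n = max = 120.9 kip [governs: (i)]; R_n/Ω = 60.45 kip.

R_n/Ω ≈ 60.4 kip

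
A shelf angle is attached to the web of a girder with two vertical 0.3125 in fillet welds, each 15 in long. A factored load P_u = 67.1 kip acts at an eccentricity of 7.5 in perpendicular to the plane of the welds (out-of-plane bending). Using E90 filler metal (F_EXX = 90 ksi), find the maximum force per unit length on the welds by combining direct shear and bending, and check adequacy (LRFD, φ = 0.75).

f_max ≈ 7.07 kip/in; adequate

L_w = 2 × 15 = 30 in; section modulus (unit throat) S = 2 × L²/6 = 75 in².
Direct shear f_v = P/L_w = 67.1/30 = 2.237 kip/in.
Moment M = P × e = 67.1 × 7.5 = 503.25 kip·in; bending f_b = M/S = 6.71 kip/in.
f_max = √(f_v² + f_b²) = √(2.237² + 6.71²) = 7.073 kip/in.
φr_n = 0.75 × 0.6 × 90 × (0.707 × 0.3125) = 8.948 kip/in → adequate.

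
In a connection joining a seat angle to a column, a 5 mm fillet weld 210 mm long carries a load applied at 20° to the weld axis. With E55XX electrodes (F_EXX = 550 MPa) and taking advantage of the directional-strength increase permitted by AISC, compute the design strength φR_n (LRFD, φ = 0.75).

φR_n ≈ 202 kN

t_e = 0.707 × 5 = 3.535 mm; A_we = 3.535 × 210 = 742.3 mm².
Directional factor: 1.0 + 0.5 sin^1.5(20°) = 1.1.
F_nw = 0.6 × 550 × 1.1 = 363 MPa.
φR_n = 0.75 × 363 × 742.3 × 10⁻³ = 202.1 kN.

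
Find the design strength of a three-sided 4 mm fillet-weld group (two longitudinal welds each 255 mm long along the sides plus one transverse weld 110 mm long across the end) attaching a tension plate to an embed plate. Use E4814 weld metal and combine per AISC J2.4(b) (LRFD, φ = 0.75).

E48XX → F_EXX = 480 MPa.
t_e = 0.707 × 4 = 2.828 mm.
R_nwl = 0.6 × 480 × 2.828 × 510 × 10⁻³ = 415.4 kN (longitudinal, 2 welds).
R_nwt = 0.6 × 480 × 2.828 × 110 × 10⁻³ = 89.59 kN (transverse, base value).
(i) R_nwl + R_nwt = 505 kN; (ii) 0.85 R_nwl + 1.5 R_nwt = 487.5 kN.
R_n = max = 505 kN [governs: (i)]; φR_n = 378.7 kN.

φR_n ≈ 379 kN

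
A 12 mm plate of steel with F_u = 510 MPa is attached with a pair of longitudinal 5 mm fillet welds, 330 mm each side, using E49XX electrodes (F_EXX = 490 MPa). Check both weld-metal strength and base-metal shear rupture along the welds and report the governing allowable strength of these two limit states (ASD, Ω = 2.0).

t_e = 0.707 × 5 = 3.535 mm; L = 660 mm.
Weld metal: R_n/Ω = (1/2.0) × 0.6 × 490 × 3.535 × 660 × 10⁻³ = 343 kN.
Base metal (shear rupture): R_n/Ω = (1/2.0) × 0.6 × 510 × 12 × 660 × 10⁻³ = 1212 kN.
Governing: weld metal.

R_n/Ω ≈ 343 kN (weld metal governs)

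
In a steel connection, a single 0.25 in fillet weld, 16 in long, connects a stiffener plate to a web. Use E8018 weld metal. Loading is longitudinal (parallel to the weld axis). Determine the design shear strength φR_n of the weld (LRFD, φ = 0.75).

E80XX → F_EXX = 80 ksi.
Effective throat t_e = 0.707 × 0.25 = 0.1767 in.
Total length L = 16 in; A_we = 0.1767 × 16 = 2.828 in².
F_nw = 0.6 F_EXX = 0.6 × 80 = 48 ksi.
φR_n = 0.75 × 48 × 2.828 = 101.8 kips.

φR_n ≈ 102 kips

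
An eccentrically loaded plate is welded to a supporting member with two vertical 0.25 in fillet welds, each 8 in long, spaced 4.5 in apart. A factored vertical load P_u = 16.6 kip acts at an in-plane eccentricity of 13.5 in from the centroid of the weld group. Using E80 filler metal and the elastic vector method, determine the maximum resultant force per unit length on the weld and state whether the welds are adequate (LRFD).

f_max ≈ 6.75 kip/in; NOT adequate

E80XX → F_EXX = 80 ksi.
Total weld length L_w = 16 in. Treat welds as unit-width lines.
Polar moment about centroid: J = 2[d³/12 + d(b/2)²] = 2[8³/12 + 8×2.25²] = 166.3 in³.
Direct shear f_v = P/L_w = 16.6 / 16 = 1.038 kip/in (vertical).
Torsion M = P·e = 16.6 × 13.5 = 224.1 kip·in.
Critical point at (x, y) = (2.25, 4) from centroid. f_tx = M·y/J = 5.389 kip/in; f_ty = M·x/J = 3.031 kip/in.
Resultant f_max = √[f_tx² + (f_v + f_ty)²] = √[5.389² + (1.038 + 3.031)²] = 6.753 kip/in.
Capacity per unit length: φr_n = 0.75 × 0.6 × 80 × (0.707 × 0.25) = 6.363 kip/in.
6.753 > 6.363 → NOT adequate.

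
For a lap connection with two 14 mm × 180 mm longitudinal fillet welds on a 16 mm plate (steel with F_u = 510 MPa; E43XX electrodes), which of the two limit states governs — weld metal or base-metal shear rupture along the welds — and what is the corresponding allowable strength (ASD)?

E43XX → F_EXX = 430 MPa.
t_e = 0.707 × 14 = 9.898 mm; L = 360 mm.
Weld metal: R_n/Ω = (1/2.0) × 0.6 × 430 × 9.898 × 360 × 10⁻³ = 459.7 kN.
Base metal (shear rupture): R_n/Ω = (1/2.0) × 0.6 × 510 × 16 × 360 × 10⁻³ = 881.3 kN.
Governing: weld metal.

R_n/Ω ≈ 460 kN (weld metal governs)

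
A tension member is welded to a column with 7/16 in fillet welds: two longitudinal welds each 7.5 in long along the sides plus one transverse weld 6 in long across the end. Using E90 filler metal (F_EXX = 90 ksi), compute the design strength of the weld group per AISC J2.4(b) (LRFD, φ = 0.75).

t_e = 0.707 × 0.4375 = 0.3093 in.
R_nwl = 0.6 × 90 × 0.3093 × 15 = 250.5 kip (longitudinal, 2 welds).
R_nwt = 0.6 × 90 × 0.3093 × 6 = 100.2 kip (transverse, base value).
(i) R_nwl + R_nwt = 350.8 kip; (ii) 0.85 R_nwl + 1.5 R_nwt = 363.3 kip.
R_n = max = 363.3 kip [governs: (ii)]; φR_n = 272.5 kip.

φR_n ≈ 272 kip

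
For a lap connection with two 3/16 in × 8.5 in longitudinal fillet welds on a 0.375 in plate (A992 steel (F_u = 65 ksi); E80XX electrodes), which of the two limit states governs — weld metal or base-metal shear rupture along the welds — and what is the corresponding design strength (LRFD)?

E80XX → F_EXX = 80 ksi.
t_e = 0.707 × 0.1875 = 0.1326 in; L = 17 in.
Weld metal: φR_n = 0.75 × 0.6 × 80 × 0.1326 × 17 = 81.13 kip.
Base metal (shear rupture): φR_n = 0.75 × 0.6 × 65 × 0.375 × 17 = 186.5 kip.
Governing: weld metal.

φR_n ≈ 81.1 kip (weld metal governs)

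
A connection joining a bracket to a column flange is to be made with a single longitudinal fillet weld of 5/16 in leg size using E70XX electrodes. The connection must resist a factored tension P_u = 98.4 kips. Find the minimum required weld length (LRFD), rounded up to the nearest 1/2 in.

E70XX → F_EXX = 70 ksi.
Throat t_e = 0.707 × 0.3125 = 0.2209 in.
φr_n = 0.75 × 0.6 × 70 × 0.2209 = 6.96 kips/in.
L_req = P_u / φr_n = 98.4 / 6.96 = 14.14 in total.
Round up → use L = 14.5 in.

L = 14.5 in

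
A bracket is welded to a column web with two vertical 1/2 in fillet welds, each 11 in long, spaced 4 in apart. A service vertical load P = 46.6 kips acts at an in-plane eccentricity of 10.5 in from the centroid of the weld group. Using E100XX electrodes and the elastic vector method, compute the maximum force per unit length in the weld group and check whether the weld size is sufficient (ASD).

E100XX → F_EXX = 100 ksi.
Total weld length L_w = 22 in. Treat welds as unit-width lines.
Polar moment about centroid: J = 2[d³/12 + d(b/2)²] = 2[11³/12 + 11×2²] = 309.8 in³.
Direct shear f_v = P/L_w = 46.6 / 22 = 2.118 kip/in (vertical).
Torsion M = P·e = 46.6 × 10.5 = 489.3 kip·in.
Critical point at (x, y) = (2, 5.5) from centroid. f_tx = M·y/J = 8.686 kip/in; f_ty = M·x/J = 3.158 kip/in.
Resultant f_max = √[f_tx² + (f_v + f_ty)²] = √[8.686² + (2.118 + 3.158)²] = 10.16 kip/in.
Capacity per unit length: r_n/Ω = (1/2.0) × 0.6 × 100 × (0.707 × 0.5) = 10.6 kip/in.
10.16 ≤ 10.6 → adequate.

f_max ≈ 10.2 kip/in; adequate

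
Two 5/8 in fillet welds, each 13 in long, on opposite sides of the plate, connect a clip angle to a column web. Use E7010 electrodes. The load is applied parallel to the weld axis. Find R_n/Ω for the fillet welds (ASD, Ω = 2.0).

E70XX → F_EXX = 70 ksi.
Effective throat t_e = 0.707 × 0.625 = 0.4419 in.
Total length L = 26 in; A_we = 0.4419 × 26 = 11.49 in².
F_nw = 0.6 F_EXX = 0.6 × 70 = 42 ksi.
R_n = 42 × 11.49 = 482.5 kip; R_n/Ω = 482.5/2.0 = 241.3 kip.

R_n/Ω ≈ 241 kip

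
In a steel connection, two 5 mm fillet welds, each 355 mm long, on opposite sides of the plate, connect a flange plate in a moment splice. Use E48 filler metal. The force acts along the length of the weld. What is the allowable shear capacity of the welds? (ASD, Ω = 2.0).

R_n/Ω ≈ 361 kN

E48XX → F_EXX = 480 MPa.
Effective throat t_e = 0.707 × 5 = 3.535 mm.
Total length L = 710 mm; A_we = 3.535 × 710 = 2510 mm².
F_nw = 0.6 F_EXX = 0.6 × 480 = 288 MPa.
R_n = 288 × 2510 × 10⁻³ = 722.8 kN; R_n/Ω = 722.8/2.0 = 361.4 kN.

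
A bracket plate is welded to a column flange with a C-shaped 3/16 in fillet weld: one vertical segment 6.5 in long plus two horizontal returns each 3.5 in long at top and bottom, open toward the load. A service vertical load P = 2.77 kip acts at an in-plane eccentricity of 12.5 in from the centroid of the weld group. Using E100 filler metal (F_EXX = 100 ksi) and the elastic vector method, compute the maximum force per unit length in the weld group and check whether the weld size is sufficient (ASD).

Total weld length L_w = 13.5 in. Treat welds as unit-width lines.
Centroid: x̄ = 2×3.5×1.75 / 13.5 = 0.9074 in from the vertical weld.
Polar moment about centroid: J = I_x + I_y = [6.5³/12 + 2×3.5×3.25²] + [6.5×0.9074² + 2(3.5³/12 + 3.5×0.8426²)] = 114.3 in³.
Direct shear f_v = P/L_w = 2.77 / 13.5 = 0.2052 kip/in (vertical).
Torsion M = P·e = 2.77 × 12.5 = 34.625 kip·in.
Critical point at (x, y) = (2.593, 3.25) from centroid. f_tx = M·y/J = 0.9846 kip/in; f_ty = M·x/J = 0.7854 kip/in.
Resultant f_max = √[f_tx² + (f_v + f_ty)²] = √[0.9846² + (0.2052 + 0.7854)²] = 1.397 kip/in.
Capacity per unit length: r_n/Ω = (1/2.0) × 0.6 × 100 × (0.707 × 0.1875) = 3.977 kip/in.
1.397 ≤ 3.977 → adequate.

f_max ≈ 1.4 kip/in; adequate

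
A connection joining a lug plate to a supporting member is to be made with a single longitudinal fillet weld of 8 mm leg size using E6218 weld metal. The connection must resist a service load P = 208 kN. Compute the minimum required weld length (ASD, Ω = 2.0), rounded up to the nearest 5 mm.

L = 200 mm

E62XX → F_EXX = 620 MPa.
Throat t_e = 0.707 × 8 = 5.656 mm.
r_n/Ω = (0.6 × 620 × 5.656) / 2.0 = 1052 N/mm = 1.052 kN/mm.
L_req = P / (r_n/Ω) = 208 / 1.052 = 197.7 mm total.
Round up → use L = 200 mm.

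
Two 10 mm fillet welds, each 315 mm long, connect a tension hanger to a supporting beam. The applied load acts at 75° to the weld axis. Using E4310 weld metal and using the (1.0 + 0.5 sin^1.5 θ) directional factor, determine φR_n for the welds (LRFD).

E43XX → F_EXX = 430 MPa.
t_e = 0.707 × 10 = 7.07 mm; A_we = 7.07 × 630 = 4454 mm².
Directional factor: 1.0 + 0.5 sin^1.5(75°) = 1.475.
F_nw = 0.6 × 430 × 1.475 = 380.5 MPa.
φR_n = 0.75 × 380.5 × 4454 × 10⁻³ = 1271 kN.

φR_n ≈ 1270 kN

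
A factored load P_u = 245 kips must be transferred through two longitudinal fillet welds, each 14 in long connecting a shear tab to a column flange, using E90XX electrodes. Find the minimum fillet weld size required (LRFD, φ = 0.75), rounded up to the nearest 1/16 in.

w = 5/16 in

E90XX → F_EXX = 90 ksi.
Total weld length L = 28 in.
Required throat t_e = P_u / (φ × 0.6 F_EXX × L) = 245 / (0.75 × 0.6 × 90 × 28) = 0.216 in.
Required leg w = t_e / 0.707 = 0.3056 in → use 5/16 in.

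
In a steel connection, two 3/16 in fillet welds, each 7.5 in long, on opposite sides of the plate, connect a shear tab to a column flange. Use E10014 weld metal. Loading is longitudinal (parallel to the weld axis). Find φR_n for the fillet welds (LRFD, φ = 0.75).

φR_n ≈ 89.5 kips

E100XX → F_EXX = 100 ksi.
Effective throat t_e = 0.707 × 0.1875 = 0.1326 in.
Total length L = 15 in; A_we = 0.1326 × 15 = 1.988 in².
F_nw = 0.6 F_EXX = 0.6 × 100 = 60 ksi.
φR_n = 0.75 × 60 × 1.988 = 89.48 kips.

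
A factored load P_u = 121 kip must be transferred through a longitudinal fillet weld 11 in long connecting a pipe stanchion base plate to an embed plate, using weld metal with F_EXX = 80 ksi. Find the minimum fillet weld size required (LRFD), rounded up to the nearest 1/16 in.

Total weld length L = 11 in.
Required throat t_e = P_u / (φ × 0.6 F_EXX × L) = 121 / (0.75 × 0.6 × 80 × 11) = 0.3056 in.
Required leg w = t_e / 0.707 = 0.4322 in → use 7/16 in.

w = 7/16 in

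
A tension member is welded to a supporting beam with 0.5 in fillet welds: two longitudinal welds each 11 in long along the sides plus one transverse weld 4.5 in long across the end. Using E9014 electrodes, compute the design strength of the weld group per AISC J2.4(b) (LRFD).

E90XX → F_EXX = 90 ksi.
t_e = 0.707 × 0.5 = 0.3535 in.
R_nwl = 0.6 × 90 × 0.3535 × 22 = 420 kip (longitudinal, 2 welds).
R_nwt = 0.6 × 90 × 0.3535 × 4.5 = 85.9 kip (transverse, base value).
(i) R_nwl + R_nwt = 505.9 kip; (ii) 0.85 R_nwl + 1.5 R_nwt = 485.8 kip.
R_n = max = 505.9 kip [governs: (i)]; φR_n = 379.4 kip.

φR_n ≈ 379 kip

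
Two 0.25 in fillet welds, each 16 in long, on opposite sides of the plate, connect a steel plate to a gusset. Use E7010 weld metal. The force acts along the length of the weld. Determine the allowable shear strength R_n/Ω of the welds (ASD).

R_n/Ω ≈ 119 kips

E70XX → F_EXX = 70 ksi.
Effective throat t_e = 0.707 × 0.25 = 0.1767 in.
Total length L = 32 in; A_we = 0.1767 × 32 = 5.656 in².
F_nw = 0.6 F_EXX = 0.6 × 70 = 42 ksi.
R_n = 42 × 5.656 = 237.6 kips; R_n/Ω = 237.6/2.0 = 118.8 kips.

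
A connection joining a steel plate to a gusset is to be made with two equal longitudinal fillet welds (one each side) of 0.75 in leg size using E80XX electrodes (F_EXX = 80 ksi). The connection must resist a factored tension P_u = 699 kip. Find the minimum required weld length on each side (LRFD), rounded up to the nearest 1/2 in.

Throat t_e = 0.707 × 0.75 = 0.5302 in.
φr_n = 0.75 × 0.6 × 80 × 0.5302 = 19.09 kip/in.
L_req = P_u / φr_n = 699 / 19.09 = 36.62 in total.
Per side: 36.62 / 2 = 18.31 in.
Round up → use L = 18.5 in on each side.

L = 18.5 in on each side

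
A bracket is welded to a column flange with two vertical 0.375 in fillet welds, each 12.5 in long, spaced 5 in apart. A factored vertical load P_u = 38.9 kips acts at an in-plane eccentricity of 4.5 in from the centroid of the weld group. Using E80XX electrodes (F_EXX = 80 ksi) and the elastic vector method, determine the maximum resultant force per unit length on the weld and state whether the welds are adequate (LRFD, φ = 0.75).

Total weld length L_w = 25 in. Treat welds as unit-width lines.
Polar moment about centroid: J = 2[d³/12 + d(b/2)²] = 2[12.5³/12 + 12.5×2.5²] = 481.8 in³.
Direct shear f_v = P/L_w = 38.9 / 25 = 1.556 kip/in (vertical).
Torsion M = P·e = 38.9 × 4.5 = 175.05 kip·in.
Critical point at (x, y) = (2.5, 6.25) from centroid. f_tx = M·y/J = 2.271 kip/in; f_ty = M·x/J = 0.9084 kip/in.
Resultant f_max = √[f_tx² + (f_v + f_ty)²] = √[2.271² + (1.556 + 0.9084)²] = 3.351 kip/in.
Capacity per unit length: φr_n = 0.75 × 0.6 × 80 × (0.707 × 0.375) = 9.544 kip/in.
3.351 ≤ 9.544 → adequate.

f_max ≈ 3.35 kip/in; adequate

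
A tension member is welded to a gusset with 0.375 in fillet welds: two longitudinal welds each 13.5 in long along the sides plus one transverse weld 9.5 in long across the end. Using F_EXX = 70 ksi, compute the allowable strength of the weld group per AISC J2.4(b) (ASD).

t_e = 0.707 × 0.375 = 0.2651 in.
R_nwl = 0.6 × 70 × 0.2651 × 27 = 300.7 kip (longitudinal, 2 welds).
R_nwt = 0.6 × 70 × 0.2651 × 9.5 = 105.8 kip (transverse, base value).
(i) R_nwl + R_nwt = 406.4 kip; (ii) 0.85 R_nwl + 1.5 R_nwt = 414.2 kip.
R_n = max = 414.2 kip [governs: (ii)]; R_n/Ω = 207.1 kip.

R_n/Ω ≈ 207 kip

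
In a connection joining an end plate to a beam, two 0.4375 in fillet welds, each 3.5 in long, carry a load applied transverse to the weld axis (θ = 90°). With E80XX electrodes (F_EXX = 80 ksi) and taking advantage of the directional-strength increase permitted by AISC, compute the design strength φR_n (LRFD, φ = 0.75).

t_e = 0.707 × 0.4375 = 0.3093 in; A_we = 0.3093 × 7 = 2.165 in².
Directional factor: 1.0 + 0.5 sin^1.5(90°) = 1.5.
F_nw = 0.6 × 80 × 1.5 = 72 ksi.
φR_n = 0.75 × 72 × 2.165 = 116.9 kip.

φR_n ≈ 117 kip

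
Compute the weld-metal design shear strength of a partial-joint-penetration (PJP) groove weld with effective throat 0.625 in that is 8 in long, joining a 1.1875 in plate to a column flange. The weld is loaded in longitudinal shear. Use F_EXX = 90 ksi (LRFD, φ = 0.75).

φR_n ≈ 202 kips

Effective throat (given) t_e = 0.625 in.
A_we = 0.625 × 8 = 5 in².
F_nw = 0.6 F_EXX = 54 ksi.
φR_n = 0.75 × 54 × 5 = 202.5 kips.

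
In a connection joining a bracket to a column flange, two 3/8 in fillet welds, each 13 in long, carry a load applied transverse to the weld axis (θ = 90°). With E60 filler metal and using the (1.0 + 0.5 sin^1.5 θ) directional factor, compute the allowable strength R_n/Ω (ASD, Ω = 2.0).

R_n/Ω ≈ 186 kip

E60XX → F_EXX = 60 ksi.
t_e = 0.707 × 0.375 = 0.2651 in; A_we = 0.2651 × 26 = 6.893 in².
Directional factor: 1.0 + 0.5 sin^1.5(90°) = 1.5.
F_nw = 0.6 × 60 × 1.5 = 54 ksi.
R_n/Ω = (54 × 6.893) / 2.0 = 186.1 kip.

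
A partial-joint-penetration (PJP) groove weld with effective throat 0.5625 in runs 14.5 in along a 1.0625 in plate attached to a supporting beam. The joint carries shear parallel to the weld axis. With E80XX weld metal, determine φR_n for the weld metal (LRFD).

E80XX → F_EXX = 80 ksi.
Effective throat (given) t_e = 0.5625 in.
A_we = 0.5625 × 14.5 = 8.156 in².
F_nw = 0.6 F_EXX = 48 ksi.
φR_n = 0.75 × 48 × 8.156 = 293.6 kips.

φR_n ≈ 294 kips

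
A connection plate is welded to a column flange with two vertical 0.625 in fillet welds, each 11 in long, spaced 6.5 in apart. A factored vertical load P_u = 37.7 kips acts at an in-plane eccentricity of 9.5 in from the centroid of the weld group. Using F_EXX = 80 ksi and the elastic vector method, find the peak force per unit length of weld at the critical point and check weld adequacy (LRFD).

f_max ≈ 6.09 kip/in; adequate

Total weld length L_w = 22 in. Treat welds as unit-width lines.
Polar moment about centroid: J = 2[d³/12 + d(b/2)²] = 2[11³/12 + 11×3.25²] = 454.2 in³.
Direct shear f_v = P/L_w = 37.7 / 22 = 1.714 kip/in (vertical).
Torsion M = P·e = 37.7 × 9.5 = 358.15 kip·in.
Critical point at (x, y) = (3.25, 5.5) from centroid. f_tx = M·y/J = 4.337 kip/in; f_ty = M·x/J = 2.563 kip/in.
Resultant f_max = √[f_tx² + (f_v + f_ty)²] = √[4.337² + (1.714 + 2.563)²] = 6.091 kip/in.
Capacity per unit length: φr_n = 0.75 × 0.6 × 80 × (0.707 × 0.625) = 15.91 kip/in.
6.091 ≤ 15.91 → adequate.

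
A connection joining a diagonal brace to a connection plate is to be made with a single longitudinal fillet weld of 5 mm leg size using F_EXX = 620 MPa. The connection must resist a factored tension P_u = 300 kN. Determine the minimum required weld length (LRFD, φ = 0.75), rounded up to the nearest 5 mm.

Throat t_e = 0.707 × 5 = 3.535 mm.
φr_n = 0.75 × 0.6 × 620 × 3.535 × 10⁻³ = 0.9863 kN/mm.
L_req = P_u / φr_n = 300 / 0.9863 = 304.2 mm total.
Round up → use L = 305 mm.

L = 305 mm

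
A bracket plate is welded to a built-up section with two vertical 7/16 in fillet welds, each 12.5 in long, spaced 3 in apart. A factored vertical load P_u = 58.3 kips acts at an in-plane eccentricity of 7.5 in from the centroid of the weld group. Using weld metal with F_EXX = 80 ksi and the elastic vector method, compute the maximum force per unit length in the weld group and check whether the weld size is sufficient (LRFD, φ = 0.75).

Total weld length L_w = 25 in. Treat welds as unit-width lines.
Polar moment about centroid: J = 2[d³/12 + d(b/2)²] = 2[12.5³/12 + 12.5×1.5²] = 381.8 in³.
Direct shear f_v = P/L_w = 58.3 / 25 = 2.332 kip/in (vertical).
Torsion M = P·e = 58.3 × 7.5 = 437.25 kip·in.
Critical point at (x, y) = (1.5, 6.25) from centroid. f_tx = M·y/J = 7.158 kip/in; f_ty = M·x/J = 1.718 kip/in.
Resultant f_max = √[f_tx² + (f_v + f_ty)²] = √[7.158² + (2.332 + 1.718)²] = 8.225 kip/in.
Capacity per unit length: φr_n = 0.75 × 0.6 × 80 × (0.707 × 0.4375) = 11.14 kip/in.
8.225 ≤ 11.14 → adequate.

f_max ≈ 8.22 kip/in; adequate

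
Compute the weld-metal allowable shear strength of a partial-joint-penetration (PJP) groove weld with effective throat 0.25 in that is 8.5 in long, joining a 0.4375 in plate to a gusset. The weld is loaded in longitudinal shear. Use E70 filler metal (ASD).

E70XX → F_EXX = 70 ksi.
Effective throat (given) t_e = 0.25 in.
A_we = 0.25 × 8.5 = 2.125 in².
F_nw = 0.6 F_EXX = 42 ksi.
R_n/Ω = (42 × 2.125) / 2.0 = 44.62 kips.

R_n/Ω ≈ 44.6 kips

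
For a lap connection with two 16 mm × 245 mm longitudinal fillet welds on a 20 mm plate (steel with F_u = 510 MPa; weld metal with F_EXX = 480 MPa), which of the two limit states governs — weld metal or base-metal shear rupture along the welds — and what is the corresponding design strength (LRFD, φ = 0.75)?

φR_n ≈ 1200 kN (weld metal governs)

t_e = 0.707 × 16 = 11.31 mm; L = 490 mm.
Weld metal: φR_n = 0.75 × 0.6 × 480 × 11.31 × 490 × 10⁻³ = 1197 kN.
Base metal (shear rupture): φR_n = 0.75 × 0.6 × 510 × 20 × 490 × 10⁻³ = 2249 kN.
Governing: weld metal.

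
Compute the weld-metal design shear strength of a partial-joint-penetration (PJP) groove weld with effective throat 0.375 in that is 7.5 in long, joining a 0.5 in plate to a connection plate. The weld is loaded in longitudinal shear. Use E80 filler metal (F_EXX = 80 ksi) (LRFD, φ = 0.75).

φR_n ≈ 101 kip

Effective throat (given) t_e = 0.375 in.
A_we = 0.375 × 7.5 = 2.812 in².
F_nw = 0.6 F_EXX = 48 ksi.
φR_n = 0.75 × 48 × 2.812 = 101.2 kip.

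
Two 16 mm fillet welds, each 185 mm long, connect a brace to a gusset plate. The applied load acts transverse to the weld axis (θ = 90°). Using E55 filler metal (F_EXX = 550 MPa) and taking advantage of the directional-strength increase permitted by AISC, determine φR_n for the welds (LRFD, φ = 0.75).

t_e = 0.707 × 16 = 11.31 mm; A_we = 11.31 × 370 = 4185 mm².
Directional factor: 1.0 + 0.5 sin^1.5(90°) = 1.5.
F_nw = 0.6 × 550 × 1.5 = 495 MPa.
φR_n = 0.75 × 495 × 4185 × 10⁻³ = 1554 kN.

φR_n ≈ 1550 kN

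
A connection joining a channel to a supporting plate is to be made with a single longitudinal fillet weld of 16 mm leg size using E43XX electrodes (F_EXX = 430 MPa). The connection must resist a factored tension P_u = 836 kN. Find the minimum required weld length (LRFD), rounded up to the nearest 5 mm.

L = 385 mm

Throat t_e = 0.707 × 16 = 11.31 mm.
φr_n = 0.75 × 0.6 × 430 × 11.31 × 10⁻³ = 2.189 kN/mm.
L_req = P_u / φr_n = 836 / 2.189 = 381.9 mm total.
Round up → use L = 385 mm.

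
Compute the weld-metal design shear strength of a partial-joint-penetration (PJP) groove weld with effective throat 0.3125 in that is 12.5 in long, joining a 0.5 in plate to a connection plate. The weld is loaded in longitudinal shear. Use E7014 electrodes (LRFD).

φR_n ≈ 123 kips

E70XX → F_EXX = 70 ksi.
Effective throat (given) t_e = 0.3125 in.
A_we = 0.3125 × 12.5 = 3.906 in².
F_nw = 0.6 F_EXX = 42 ksi.
φR_n = 0.75 × 42 × 3.906 = 123 kips.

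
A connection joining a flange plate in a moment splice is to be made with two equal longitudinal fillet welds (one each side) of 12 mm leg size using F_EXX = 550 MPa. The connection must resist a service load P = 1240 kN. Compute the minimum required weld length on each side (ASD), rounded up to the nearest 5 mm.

L = 445 mm on each side

Throat t_e = 0.707 × 12 = 8.484 mm.
r_n/Ω = (0.6 × 550 × 8.484) / 2.0 = 1400 N/mm = 1.4 kN/mm.
L_req = P / (r_n/Ω) = 1240 / 1.4 = 885.8 mm total.
Per side: 885.8 / 2 = 442.9 mm.
Round up → use L = 445 mm on each side.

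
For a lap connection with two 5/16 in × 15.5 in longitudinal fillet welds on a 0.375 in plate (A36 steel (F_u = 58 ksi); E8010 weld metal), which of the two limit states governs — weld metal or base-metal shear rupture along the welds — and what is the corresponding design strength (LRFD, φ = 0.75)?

φR_n ≈ 247 kip (weld metal governs)

E80XX → F_EXX = 80 ksi.
t_e = 0.707 × 0.3125 = 0.2209 in; L = 31 in.
Weld metal: φR_n = 0.75 × 0.6 × 80 × 0.2209 × 31 = 246.6 kip.
Base metal (shear rupture): φR_n = 0.75 × 0.6 × 58 × 0.375 × 31 = 303.4 kip.
Governing: weld metal.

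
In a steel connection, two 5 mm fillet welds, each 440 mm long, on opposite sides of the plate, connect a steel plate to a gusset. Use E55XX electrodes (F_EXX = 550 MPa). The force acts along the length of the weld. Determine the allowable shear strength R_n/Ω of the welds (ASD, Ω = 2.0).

R_n/Ω ≈ 513 kN

Effective throat t_e = 0.707 × 5 = 3.535 mm.
Total length L = 880 mm; A_we = 3.535 × 880 = 3111 mm².
F_nw = 0.6 F_EXX = 0.6 × 550 = 330 MPa.
R_n = 330 × 3111 × 10⁻³ = 1027 kN; R_n/Ω = 1027/2.0 = 513.3 kN.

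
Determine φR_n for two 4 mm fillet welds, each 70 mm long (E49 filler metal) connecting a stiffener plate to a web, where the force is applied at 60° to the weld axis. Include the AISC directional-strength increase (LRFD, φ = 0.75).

E49XX → F_EXX = 490 MPa.
t_e = 0.707 × 4 = 2.828 mm; A_we = 2.828 × 140 = 395.9 mm².
Directional factor: 1.0 + 0.5 sin^1.5(60°) = 1.403.
F_nw = 0.6 × 490 × 1.403 = 412.5 MPa.
φR_n = 0.75 × 412.5 × 395.9 × 10⁻³ = 122.5 kN.

φR_n ≈ 122 kN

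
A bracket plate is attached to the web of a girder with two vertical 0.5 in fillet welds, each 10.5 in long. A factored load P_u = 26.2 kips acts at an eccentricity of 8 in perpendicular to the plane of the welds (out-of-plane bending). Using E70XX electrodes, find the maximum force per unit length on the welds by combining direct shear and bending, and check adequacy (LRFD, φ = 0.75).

E70XX → F_EXX = 70 ksi.
L_w = 2 × 10.5 = 21 in; section modulus (unit throat) S = 2 × L²/6 = 36.75 in².
Direct shear f_v = P/L_w = 26.2/21 = 1.248 kip/in.
Moment M = P × e = 26.2 × 8 = 209.6 kip·in; bending f_b = M/S = 5.703 kip/in.
f_max = √(f_v² + f_b²) = √(1.248² + 5.703²) = 5.838 kip/in.
φr_n = 0.75 × 0.6 × 70 × (0.707 × 0.5) = 11.14 kip/in → adequate.

f_max ≈ 5.84 kip/in; adequate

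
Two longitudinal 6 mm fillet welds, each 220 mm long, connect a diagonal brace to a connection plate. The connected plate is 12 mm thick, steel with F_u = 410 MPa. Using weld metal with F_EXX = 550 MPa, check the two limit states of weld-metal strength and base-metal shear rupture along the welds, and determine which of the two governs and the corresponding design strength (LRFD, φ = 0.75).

t_e = 0.707 × 6 = 4.242 mm; L = 440 mm.
Weld metal: φR_n = 0.75 × 0.6 × 550 × 4.242 × 440 × 10⁻³ = 462 kN.
Base metal (shear rupture): φR_n = 0.75 × 0.6 × 410 × 12 × 440 × 10⁻³ = 974.2 kN.
Governing: weld metal.

φR_n ≈ 462 kN (weld metal governs)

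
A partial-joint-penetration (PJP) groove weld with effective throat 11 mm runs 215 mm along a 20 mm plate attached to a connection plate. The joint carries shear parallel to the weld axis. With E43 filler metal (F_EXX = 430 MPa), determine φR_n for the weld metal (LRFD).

Effective throat (given) t_e = 11 mm.
A_we = 11 × 215 = 2365 mm².
F_nw = 0.6 F_EXX = 258 MPa.
φR_n = 0.75 × 258 × 2365 × 10⁻³ = 457.6 kN.

φR_n ≈ 458 kN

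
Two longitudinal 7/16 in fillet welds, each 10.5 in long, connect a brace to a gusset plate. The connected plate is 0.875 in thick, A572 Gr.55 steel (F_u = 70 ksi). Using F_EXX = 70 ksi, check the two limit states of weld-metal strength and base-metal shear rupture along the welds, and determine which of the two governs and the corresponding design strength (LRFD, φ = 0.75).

t_e = 0.707 × 0.4375 = 0.3093 in; L = 21 in.
Weld metal: φR_n = 0.75 × 0.6 × 70 × 0.3093 × 21 = 204.6 kip.
Base metal (shear rupture): φR_n = 0.75 × 0.6 × 70 × 0.875 × 21 = 578.8 kip.
Governing: weld metal.

φR_n ≈ 205 kip (weld metal governs)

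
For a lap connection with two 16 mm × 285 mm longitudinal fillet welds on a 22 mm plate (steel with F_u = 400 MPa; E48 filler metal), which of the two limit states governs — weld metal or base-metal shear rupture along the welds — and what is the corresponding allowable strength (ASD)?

E48XX → F_EXX = 480 MPa.
t_e = 0.707 × 16 = 11.31 mm; L = 570 mm.
Weld metal: R_n/Ω = (1/2.0) × 0.6 × 480 × 11.31 × 570 × 10⁻³ = 928.5 kN.
Base metal (shear rupture): R_n/Ω = (1/2.0) × 0.6 × 400 × 22 × 570 × 10⁻³ = 1505 kN.
Governing: weld metal.

R_n/Ω ≈ 928 kN (weld metal governs)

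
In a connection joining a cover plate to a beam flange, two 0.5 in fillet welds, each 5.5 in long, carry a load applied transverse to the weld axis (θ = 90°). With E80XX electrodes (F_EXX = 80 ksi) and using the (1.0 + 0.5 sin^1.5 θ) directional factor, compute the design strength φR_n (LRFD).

φR_n ≈ 210 kip

t_e = 0.707 × 0.5 = 0.3535 in; A_we = 0.3535 × 11 = 3.888 in².
Directional factor: 1.0 + 0.5 sin^1.5(90°) = 1.5.
F_nw = 0.6 × 80 × 1.5 = 72 ksi.
φR_n = 0.75 × 72 × 3.888 = 210 kip.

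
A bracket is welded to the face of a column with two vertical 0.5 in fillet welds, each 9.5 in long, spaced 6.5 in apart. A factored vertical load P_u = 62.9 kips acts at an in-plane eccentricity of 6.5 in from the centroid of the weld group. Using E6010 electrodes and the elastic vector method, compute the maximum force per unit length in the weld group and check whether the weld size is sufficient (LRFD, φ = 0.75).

E60XX → F_EXX = 60 ksi.
Total weld length L_w = 19 in. Treat welds as unit-width lines.
Polar moment about centroid: J = 2[d³/12 + d(b/2)²] = 2[9.5³/12 + 9.5×3.25²] = 343.6 in³.
Direct shear f_v = P/L_w = 62.9 / 19 = 3.311 kip/in (vertical).
Torsion M = P·e = 62.9 × 6.5 = 408.85 kip·in.
Critical point at (x, y) = (3.25, 4.75) from centroid. f_tx = M·y/J = 5.652 kip/in; f_ty = M·x/J = 3.867 kip/in.
Resultant f_max = √[f_tx² + (f_v + f_ty)²] = √[5.652² + (3.311 + 3.867)²] = 9.136 kip/in.
Capacity per unit length: φr_n = 0.75 × 0.6 × 60 × (0.707 × 0.5) = 9.544 kip/in.
9.136 ≤ 9.544 → adequate.

f_max ≈ 9.14 kip/in; adequate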